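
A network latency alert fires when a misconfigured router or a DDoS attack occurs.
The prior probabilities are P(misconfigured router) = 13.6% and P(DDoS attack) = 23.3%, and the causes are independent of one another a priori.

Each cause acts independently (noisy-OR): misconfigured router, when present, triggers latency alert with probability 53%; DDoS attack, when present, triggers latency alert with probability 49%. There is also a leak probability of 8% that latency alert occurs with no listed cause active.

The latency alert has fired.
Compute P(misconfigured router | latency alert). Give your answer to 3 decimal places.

P(misconfigured router | latency alert) ≈ 0.344

Under noisy-OR, P(latency alert | causes) = 1 − (1−0.08)·∏(1−qᵢ) over the active causes.
P(latency alert) = 0.08·0.864·0.767 + 0.5308·0.864·0.233 + 0.5676·0.136·0.767 + 0.779476·0.136·0.233 = 0.053015 + 0.106856 + 0.059207 + 0.024700 = 0.243778
Of this, 0.083907 comes from 0.059207 + 0.024700 (the misconfigured router=true cases).
Hence the posterior is 0.083907/0.243778 ≈ 0.344.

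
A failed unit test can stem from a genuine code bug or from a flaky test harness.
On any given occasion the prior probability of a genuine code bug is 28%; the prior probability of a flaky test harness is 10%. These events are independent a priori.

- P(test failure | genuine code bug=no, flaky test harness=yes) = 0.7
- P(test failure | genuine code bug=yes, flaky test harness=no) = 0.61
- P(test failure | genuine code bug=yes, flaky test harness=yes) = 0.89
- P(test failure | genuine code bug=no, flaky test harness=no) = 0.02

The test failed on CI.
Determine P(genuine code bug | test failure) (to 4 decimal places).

P(test failure) = 0.02·0.72·0.9 + 0.7·0.72·0.1 + 0.61·0.28·0.9 + 0.89·0.28·0.1 = 0.012960 + 0.050400 + 0.153720 + 0.024920 = 0.242000
Of this, 0.178640 comes from 0.153720 + 0.024920 (the genuine code bug=true cases).
So P(genuine code bug | test failure) = 0.178640/0.242000 ≈ 0.7382.

P(genuine code bug | test failure) ≈ 0.7382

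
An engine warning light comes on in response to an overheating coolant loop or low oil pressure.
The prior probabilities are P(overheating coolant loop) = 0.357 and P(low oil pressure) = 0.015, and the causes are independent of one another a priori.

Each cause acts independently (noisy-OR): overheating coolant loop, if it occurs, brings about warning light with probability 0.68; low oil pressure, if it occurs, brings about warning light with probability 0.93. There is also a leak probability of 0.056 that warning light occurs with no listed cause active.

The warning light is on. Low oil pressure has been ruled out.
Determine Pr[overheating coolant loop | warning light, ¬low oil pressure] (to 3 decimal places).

Under noisy-OR, P(warning light | causes) = 1 − (1−0.056)·∏(1−qᵢ) over the active causes.
P(warning light | ¬low oil pressure) = 0.056*0.643 + 0.69792*0.357 = 0.036008 + 0.249157 = 0.285165
Of this, 0.249157 comes from 0.69792*0.357 (the overheating coolant loop=true cases).
Hence the posterior is 0.249157/0.285165 ≈ 0.874.

Pr[overheating coolant loop | warning light, ¬low oil pressure] ≈ 0.874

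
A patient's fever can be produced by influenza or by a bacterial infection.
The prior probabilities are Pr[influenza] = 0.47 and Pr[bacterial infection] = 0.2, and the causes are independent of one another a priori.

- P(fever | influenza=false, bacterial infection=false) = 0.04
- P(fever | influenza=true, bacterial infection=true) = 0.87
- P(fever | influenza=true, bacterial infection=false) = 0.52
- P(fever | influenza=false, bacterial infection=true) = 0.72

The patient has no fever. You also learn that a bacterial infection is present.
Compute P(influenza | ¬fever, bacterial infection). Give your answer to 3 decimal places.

P(influenza | ¬fever, bacterial infection) ≈ 0.292

Sum P(¬fever|·) weighted by the priors over both values of influenza:
  P(¬fever | bacterial infection) = 0.28×0.53 + 0.13×0.47
        = 0.148400 + 0.061100 = 0.209500
Configurations with influenza contribute 0.061100, so
  P(influenza | ¬fever, bacterial infection) = 0.061100 / 0.209500 ≈ 0.292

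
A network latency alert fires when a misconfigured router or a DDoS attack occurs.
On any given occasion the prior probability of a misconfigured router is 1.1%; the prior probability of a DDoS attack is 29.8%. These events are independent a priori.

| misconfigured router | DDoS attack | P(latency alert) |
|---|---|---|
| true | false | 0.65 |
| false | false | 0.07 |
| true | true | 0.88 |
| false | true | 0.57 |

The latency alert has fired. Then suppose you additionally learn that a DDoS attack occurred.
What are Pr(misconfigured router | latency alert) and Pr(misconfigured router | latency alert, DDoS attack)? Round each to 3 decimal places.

P(latency alert) = 0.07×0.989×0.702 + 0.57×0.989×0.298 + 0.65×0.011×0.702 + 0.88×0.011×0.298 = 0.048599 + 0.167992 + 0.005019 + 0.002885 = 0.224495
Restricting to configurations with misconfigured router present: 0.005019 + 0.002885 = 0.007904.
Hence the posterior is 0.007904/0.224495 ≈ 0.035.

With the extra evidence:
P(latency alert | DDoS attack) = 0.57×0.989 + 0.88×0.011 = 0.563730 + 0.009680 = 0.573410
The misconfigured router-present share is 0.88×0.011 = 0.009680.
Hence the posterior is 0.009680/0.573410 ≈ 0.017.
This is intercausal reasoning (explaining away): once DDoS attack accounts for the latency alert, misconfigured router becomes less likely.

Pr(misconfigured router | latency alert) ≈ 0.035; Pr(misconfigured router | latency alert, DDoS attack) ≈ 0.017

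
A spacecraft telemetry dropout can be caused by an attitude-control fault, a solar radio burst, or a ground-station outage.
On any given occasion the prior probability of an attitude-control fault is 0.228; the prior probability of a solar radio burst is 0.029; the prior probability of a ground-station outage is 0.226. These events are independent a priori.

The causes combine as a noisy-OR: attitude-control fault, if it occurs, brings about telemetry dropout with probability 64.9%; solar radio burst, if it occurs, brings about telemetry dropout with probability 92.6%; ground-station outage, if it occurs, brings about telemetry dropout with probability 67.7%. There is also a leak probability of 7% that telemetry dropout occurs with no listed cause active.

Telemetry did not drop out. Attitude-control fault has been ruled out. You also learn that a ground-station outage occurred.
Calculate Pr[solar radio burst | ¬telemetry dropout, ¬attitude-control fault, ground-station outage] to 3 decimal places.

Under noisy-OR, P(telemetry dropout | causes) = 1 − (1−0.07)·∏(1−qᵢ) over the active causes.
P(¬telemetry dropout | ¬attitude-control fault, ground-station outage) = 0.30039·0.971 + 0.022229·0.029 = 0.291679 + 0.000645 = 0.292324
The solar radio burst-present share is 0.022229·0.029 = 0.000645.
P(solar radio burst | ¬telemetry dropout, ¬attitude-control fault, ground-station outage) = 0.000645 / 0.292324 ≈ 0.002

Pr[solar radio burst | ¬telemetry dropout, ¬attitude-control fault, ground-station outage] ≈ 0.002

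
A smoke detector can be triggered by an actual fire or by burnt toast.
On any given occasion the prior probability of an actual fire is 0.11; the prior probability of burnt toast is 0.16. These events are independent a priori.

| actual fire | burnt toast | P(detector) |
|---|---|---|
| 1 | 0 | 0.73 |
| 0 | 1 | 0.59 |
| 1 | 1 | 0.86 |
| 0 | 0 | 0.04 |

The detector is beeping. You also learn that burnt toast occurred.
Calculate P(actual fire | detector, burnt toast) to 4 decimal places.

P(detector | burnt toast) = 0.59·0.89 + 0.86·0.11 = 0.525100 + 0.094600 = 0.619700
Of this, 0.094600 comes from 0.86·0.11 (the actual fire=true cases).
Hence the posterior is 0.094600/0.619700 ≈ 0.1527.

P(actual fire | detector, burnt toast) ≈ 0.1527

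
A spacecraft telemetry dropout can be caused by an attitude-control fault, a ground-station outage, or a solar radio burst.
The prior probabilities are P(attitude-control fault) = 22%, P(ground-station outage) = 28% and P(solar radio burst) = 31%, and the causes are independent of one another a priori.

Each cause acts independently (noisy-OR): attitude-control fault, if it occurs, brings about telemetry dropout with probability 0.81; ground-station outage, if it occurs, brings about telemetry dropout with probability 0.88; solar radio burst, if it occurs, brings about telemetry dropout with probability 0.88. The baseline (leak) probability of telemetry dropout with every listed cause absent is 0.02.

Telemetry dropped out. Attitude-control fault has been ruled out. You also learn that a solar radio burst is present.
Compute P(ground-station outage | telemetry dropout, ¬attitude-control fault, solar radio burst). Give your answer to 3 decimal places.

P(ground-station outage | telemetry dropout, ¬attitude-control fault, solar radio burst) ≈ 0.303

Under noisy-OR, P(telemetry dropout | causes) = 1 − (1−0.02)·∏(1−qᵢ) over the active causes.
P(telemetry dropout | ¬attitude-control fault, solar radio burst) = 0.8824·0.72 + 0.985888·0.28 = 0.635328 + 0.276049 = 0.911377
The ground-station outage-present share is 0.985888·0.28 = 0.276049.
P(ground-station outage | telemetry dropout, ¬attitude-control fault, solar radio burst) = 0.276049 / 0.911377 ≈ 0.303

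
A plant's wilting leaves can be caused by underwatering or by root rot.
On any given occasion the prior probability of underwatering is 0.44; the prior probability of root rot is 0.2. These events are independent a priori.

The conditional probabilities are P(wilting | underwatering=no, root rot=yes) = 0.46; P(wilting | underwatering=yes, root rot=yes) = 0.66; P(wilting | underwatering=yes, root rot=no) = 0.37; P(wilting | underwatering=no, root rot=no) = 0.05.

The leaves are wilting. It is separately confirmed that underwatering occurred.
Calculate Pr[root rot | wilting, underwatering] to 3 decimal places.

For the numerator, keep only root rot=true terms: 0.66×0.2 = 0.132000
Normalizer over all consistent configurations: 0.37×0.8 + 0.66×0.2 = 0.428000
Posterior = 0.132000 / 0.428000 ≈ 0.308

Pr[root rot | wilting, underwatering] ≈ 0.308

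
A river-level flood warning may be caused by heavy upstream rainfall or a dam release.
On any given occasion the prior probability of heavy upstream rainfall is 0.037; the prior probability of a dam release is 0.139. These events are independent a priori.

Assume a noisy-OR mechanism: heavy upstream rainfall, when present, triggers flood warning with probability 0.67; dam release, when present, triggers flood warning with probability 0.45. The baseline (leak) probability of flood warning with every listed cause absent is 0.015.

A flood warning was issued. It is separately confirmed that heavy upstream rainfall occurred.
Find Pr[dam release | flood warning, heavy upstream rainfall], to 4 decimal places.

Pr[dam release | flood warning, heavy upstream rainfall] ≈ 0.1642

Under noisy-OR, P(flood warning | causes) = 1 − (1−0.015)·∏(1−qᵢ) over the active causes.
By total probability over both values of dam release:
  P(flood warning | heavy upstream rainfall) = 0.67495*0.861 + 0.821222*0.139
        = 0.581132 + 0.114150 = 0.695282
Keeping only the dam release-present terms gives 0.114150, so
  P(dam release | flood warning, heavy upstream rainfall) = 0.114150 / 0.695282 ≈ 0.1642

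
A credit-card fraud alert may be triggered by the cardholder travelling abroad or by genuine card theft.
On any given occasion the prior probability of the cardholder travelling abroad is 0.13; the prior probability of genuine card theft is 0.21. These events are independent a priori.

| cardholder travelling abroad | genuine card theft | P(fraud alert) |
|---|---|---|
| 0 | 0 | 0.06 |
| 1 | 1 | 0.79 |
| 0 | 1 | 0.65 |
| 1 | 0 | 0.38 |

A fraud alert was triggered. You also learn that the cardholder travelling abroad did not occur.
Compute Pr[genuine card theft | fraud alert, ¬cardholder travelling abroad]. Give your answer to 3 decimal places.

Pr[genuine card theft | fraud alert, ¬cardholder travelling abroad] ≈ 0.742

Enumerate both values of genuine card theft and weight by the priors:
  P(fraud alert | ¬cardholder travelling abroad) = 0.06·0.79 + 0.65·0.21
        = 0.047400 + 0.136500 = 0.183900
The terms with genuine card theft present sum to 0.136500, so
  P(genuine card theft | fraud alert, ¬cardholder travelling abroad) = 0.136500 / 0.183900 ≈ 0.742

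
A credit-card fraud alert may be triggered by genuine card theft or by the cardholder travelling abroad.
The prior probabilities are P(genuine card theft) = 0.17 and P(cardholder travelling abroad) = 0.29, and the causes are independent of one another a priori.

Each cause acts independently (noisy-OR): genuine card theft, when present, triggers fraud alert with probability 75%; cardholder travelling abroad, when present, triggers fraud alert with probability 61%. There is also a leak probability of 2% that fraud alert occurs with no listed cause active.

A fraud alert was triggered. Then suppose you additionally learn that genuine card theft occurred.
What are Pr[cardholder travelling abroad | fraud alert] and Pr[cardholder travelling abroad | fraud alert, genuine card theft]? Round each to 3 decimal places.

Pr[cardholder travelling abroad | fraud alert] ≈ 0.653; Pr[cardholder travelling abroad | fraud alert, genuine card theft] ≈ 0.329

Under noisy-OR, P(fraud alert | causes) = 1 − (1−0.02)·∏(1−qᵢ) over the active causes.
P(fraud alert) = 0.02*0.83*0.71 + 0.6178*0.83*0.29 + 0.755*0.17*0.71 + 0.90445*0.17*0.29 = 0.011786 + 0.148704 + 0.091129 + 0.044589 = 0.296208
The cardholder travelling abroad-present share is 0.148704 + 0.044589 = 0.193293.
So P(cardholder travelling abroad | fraud alert) = 0.193293/0.296208 ≈ 0.653.

With the extra evidence:
P(fraud alert | genuine card theft) = 0.755*0.71 + 0.90445*0.29 = 0.536050 + 0.262290 = 0.798340
Restricting to configurations with cardholder travelling abroad present: 0.90445*0.29 = 0.262290.
So P(cardholder travelling abroad | fraud alert, genuine card theft) = 0.262290/0.798340 ≈ 0.329.
— genuine card theft explains away the evidence for cardholder travelling abroad.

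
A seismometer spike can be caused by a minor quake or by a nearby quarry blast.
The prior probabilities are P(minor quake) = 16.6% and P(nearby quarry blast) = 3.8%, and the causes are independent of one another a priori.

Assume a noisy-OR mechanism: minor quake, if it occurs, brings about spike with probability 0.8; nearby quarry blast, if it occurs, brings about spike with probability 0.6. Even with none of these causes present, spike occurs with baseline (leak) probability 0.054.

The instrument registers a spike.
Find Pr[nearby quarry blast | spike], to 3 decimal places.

Pr[nearby quarry blast | spike] ≈ 0.129

Under noisy-OR, P(spike | causes) = 1 − (1−0.054)·∏(1−qᵢ) over the active causes.
P(spike) = 0.054×0.834×0.962 + 0.6216×0.834×0.038 + 0.8108×0.166×0.962 + 0.92432×0.166×0.038 = 0.043325 + 0.019700 + 0.129478 + 0.005831 = 0.198334
Restricting to configurations with nearby quarry blast present: 0.019700 + 0.005831 = 0.025531.
Hence the posterior is 0.025531/0.198334 ≈ 0.129.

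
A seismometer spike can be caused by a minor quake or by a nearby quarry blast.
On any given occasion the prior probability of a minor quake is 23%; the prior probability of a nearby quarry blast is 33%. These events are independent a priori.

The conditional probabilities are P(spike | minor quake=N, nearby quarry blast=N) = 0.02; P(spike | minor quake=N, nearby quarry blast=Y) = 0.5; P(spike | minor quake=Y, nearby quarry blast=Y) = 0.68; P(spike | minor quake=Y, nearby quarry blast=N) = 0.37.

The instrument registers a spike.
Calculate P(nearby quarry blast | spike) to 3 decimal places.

Numerator (weight on configurations with nearby quarry blast): 0.127050 + 0.051612 = 0.178662
Normalizer over all consistent configurations: 0.02·0.77·0.67 + 0.5·0.77·0.33 + 0.37·0.23·0.67 + 0.68·0.23·0.33 = 0.245997
P(nearby quarry blast | spike) = 0.178662/0.245997 ≈ 0.726

P(nearby quarry blast | spike) ≈ 0.726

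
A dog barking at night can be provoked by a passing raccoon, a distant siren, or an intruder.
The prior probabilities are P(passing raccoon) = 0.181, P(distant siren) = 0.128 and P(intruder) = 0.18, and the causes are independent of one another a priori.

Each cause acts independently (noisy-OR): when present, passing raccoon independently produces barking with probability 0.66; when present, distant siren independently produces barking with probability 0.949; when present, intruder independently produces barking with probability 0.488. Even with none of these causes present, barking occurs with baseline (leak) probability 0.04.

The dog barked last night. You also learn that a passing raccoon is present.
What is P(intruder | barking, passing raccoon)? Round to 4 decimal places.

P(intruder | barking, passing raccoon) ≈ 0.2080

Under noisy-OR, P(barking | causes) = 1 − (1−0.04)·∏(1−qᵢ) over the active causes.
P(barking | passing raccoon) = 0.6736×0.872×0.82 + 0.832883×0.872×0.18 + 0.983354×0.128×0.82 + 0.991477×0.128×0.18 = 0.481651 + 0.130729 + 0.103213 + 0.022844 = 0.738437
The intruder-present share is 0.130729 + 0.022844 = 0.153573.
P(intruder | barking, passing raccoon) = 0.153573 / 0.738437 ≈ 0.2080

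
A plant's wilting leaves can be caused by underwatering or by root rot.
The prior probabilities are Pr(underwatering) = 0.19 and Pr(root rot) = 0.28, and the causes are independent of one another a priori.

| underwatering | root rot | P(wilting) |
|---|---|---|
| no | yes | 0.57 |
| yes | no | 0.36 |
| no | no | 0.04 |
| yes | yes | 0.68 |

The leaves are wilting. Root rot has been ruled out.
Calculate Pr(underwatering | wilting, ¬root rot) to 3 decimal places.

P(wilting | ¬root rot) = 0.04·0.81 + 0.36·0.19 = 0.032400 + 0.068400 = 0.100800
The underwatering-present share is 0.36·0.19 = 0.068400.
P(underwatering | wilting, ¬root rot) = 0.068400 / 0.100800 ≈ 0.679

Pr(underwatering | wilting, ¬root rot) ≈ 0.679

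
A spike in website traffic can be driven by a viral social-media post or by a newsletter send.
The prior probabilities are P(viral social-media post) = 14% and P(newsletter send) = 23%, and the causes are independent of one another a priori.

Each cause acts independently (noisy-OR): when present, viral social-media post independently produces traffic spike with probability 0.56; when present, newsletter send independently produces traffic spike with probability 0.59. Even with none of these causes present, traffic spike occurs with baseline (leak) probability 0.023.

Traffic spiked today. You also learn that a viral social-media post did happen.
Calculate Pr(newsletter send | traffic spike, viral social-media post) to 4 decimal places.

Pr(newsletter send | traffic spike, viral social-media post) ≈ 0.3015

Under noisy-OR, P(traffic spike | causes) = 1 − (1−0.023)·∏(1−qᵢ) over the active causes.
Sum P(traffic spike|·) weighted by the priors over both values of newsletter send:
  P(traffic spike | viral social-media post) = 0.57012·0.77 + 0.823749·0.23
        = 0.438992 + 0.189462 = 0.628454
Configurations with newsletter send contribute 0.189462, so
  P(newsletter send | traffic spike, viral social-media post) = 0.189462 / 0.628454 ≈ 0.3015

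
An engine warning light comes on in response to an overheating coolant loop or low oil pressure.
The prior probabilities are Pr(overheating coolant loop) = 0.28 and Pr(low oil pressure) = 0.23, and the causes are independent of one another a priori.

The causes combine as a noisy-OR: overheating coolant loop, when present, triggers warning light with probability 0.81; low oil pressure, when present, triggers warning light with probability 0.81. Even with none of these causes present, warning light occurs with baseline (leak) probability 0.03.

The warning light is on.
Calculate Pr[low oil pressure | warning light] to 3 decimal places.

Pr[low oil pressure | warning light] ≈ 0.506

Under noisy-OR, P(warning light | causes) = 1 − (1−0.03)·∏(1−qᵢ) over the active causes.
Sum P(warning light|·) weighted by the priors over the 4 (overheating coolant loop, low oil pressure) configurations:
  P(warning light) = 0.03*0.72*0.77 + 0.8157*0.72*0.23 + 0.8157*0.28*0.77 + 0.964983*0.28*0.23
        = 0.016632 + 0.135080 + 0.175865 + 0.062145 = 0.389722
Keeping only the low oil pressure-present terms gives 0.197225, so
  P(low oil pressure | warning light) = 0.197225 / 0.389722 ≈ 0.506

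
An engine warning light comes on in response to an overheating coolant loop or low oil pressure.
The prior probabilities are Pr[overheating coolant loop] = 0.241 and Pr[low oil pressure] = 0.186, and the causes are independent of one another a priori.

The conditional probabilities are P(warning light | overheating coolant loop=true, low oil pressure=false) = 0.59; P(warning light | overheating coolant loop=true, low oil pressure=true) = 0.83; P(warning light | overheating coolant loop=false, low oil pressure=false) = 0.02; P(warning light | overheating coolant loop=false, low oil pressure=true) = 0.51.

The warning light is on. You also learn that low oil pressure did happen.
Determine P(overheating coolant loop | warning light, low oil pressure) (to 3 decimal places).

P(overheating coolant loop | warning light, low oil pressure) ≈ 0.341

By total probability over both values of overheating coolant loop:
  P(warning light | low oil pressure) = 0.51·0.759 + 0.83·0.241
        = 0.387090 + 0.200030 = 0.587120
Keeping only the overheating coolant loop-present terms gives 0.200030, so
  P(overheating coolant loop | warning light, low oil pressure) = 0.200030 / 0.587120 ≈ 0.341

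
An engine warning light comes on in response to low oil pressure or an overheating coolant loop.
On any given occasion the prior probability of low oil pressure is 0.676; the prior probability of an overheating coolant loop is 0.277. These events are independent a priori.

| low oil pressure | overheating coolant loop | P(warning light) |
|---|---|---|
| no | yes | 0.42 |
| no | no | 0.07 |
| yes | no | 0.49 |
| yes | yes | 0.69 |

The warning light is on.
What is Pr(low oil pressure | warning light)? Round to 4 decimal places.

Pr(low oil pressure | warning light) ≈ 0.8721

P(warning light) = 0.07·0.324·0.723 + 0.42·0.324·0.277 + 0.49·0.676·0.723 + 0.69·0.676·0.277 = 0.016398 + 0.037694 + 0.239487 + 0.129204 = 0.422783
Restricting to configurations with low oil pressure present: 0.239487 + 0.129204 = 0.368691.
So P(low oil pressure | warning light) = 0.368691/0.422783 ≈ 0.8721.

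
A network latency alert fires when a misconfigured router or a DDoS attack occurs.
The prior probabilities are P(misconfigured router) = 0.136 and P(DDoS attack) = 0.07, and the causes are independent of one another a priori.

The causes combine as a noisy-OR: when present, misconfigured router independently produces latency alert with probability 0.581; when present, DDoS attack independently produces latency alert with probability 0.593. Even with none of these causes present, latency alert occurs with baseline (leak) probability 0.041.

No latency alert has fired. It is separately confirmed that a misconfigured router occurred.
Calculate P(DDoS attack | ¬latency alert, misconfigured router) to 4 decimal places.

P(DDoS attack | ¬latency alert, misconfigured router) ≈ 0.0297

Under noisy-OR, P(latency alert | causes) = 1 − (1−0.041)·∏(1−qᵢ) over the active causes.
Weight on DDoS attack=true, given the evidence: 0.163541*0.07 = 0.011448
Normalizer over all consistent configurations: 0.401821*0.93 + 0.163541*0.07 = 0.385142
Posterior = 0.011448 / 0.385142 ≈ 0.0297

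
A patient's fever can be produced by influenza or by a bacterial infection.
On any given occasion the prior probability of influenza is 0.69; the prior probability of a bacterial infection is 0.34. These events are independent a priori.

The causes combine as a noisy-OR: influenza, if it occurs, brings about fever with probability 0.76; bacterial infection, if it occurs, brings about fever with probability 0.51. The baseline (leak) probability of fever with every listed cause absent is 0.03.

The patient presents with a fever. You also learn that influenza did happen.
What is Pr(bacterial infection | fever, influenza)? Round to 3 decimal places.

Pr(bacterial infection | fever, influenza) ≈ 0.373

Under noisy-OR, P(fever | causes) = 1 − (1−0.03)·∏(1−qᵢ) over the active causes.
Enumerate both values of bacterial infection and weight by the priors:
  P(fever | influenza) = 0.7672×0.66 + 0.885928×0.34
        = 0.506352 + 0.301216 = 0.807568
The terms with bacterial infection present sum to 0.301216, so
  P(bacterial infection | fever, influenza) = 0.301216 / 0.807568 ≈ 0.373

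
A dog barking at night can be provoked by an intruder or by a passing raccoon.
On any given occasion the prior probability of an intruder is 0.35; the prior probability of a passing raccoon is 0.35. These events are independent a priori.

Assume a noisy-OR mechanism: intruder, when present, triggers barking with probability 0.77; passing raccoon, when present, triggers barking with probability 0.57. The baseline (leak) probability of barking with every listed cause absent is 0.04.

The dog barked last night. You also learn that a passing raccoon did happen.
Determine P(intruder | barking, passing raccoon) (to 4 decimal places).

P(intruder | barking, passing raccoon) ≈ 0.4535

Under noisy-OR, P(barking | causes) = 1 − (1−0.04)·∏(1−qᵢ) over the active causes.
Sum P(barking|·) weighted by the priors over both values of intruder:
  P(barking | passing raccoon) = 0.5872×0.65 + 0.905056×0.35
        = 0.381680 + 0.316770 = 0.698450
Configurations with intruder contribute 0.316770, so
  P(intruder | barking, passing raccoon) = 0.316770 / 0.698450 ≈ 0.4535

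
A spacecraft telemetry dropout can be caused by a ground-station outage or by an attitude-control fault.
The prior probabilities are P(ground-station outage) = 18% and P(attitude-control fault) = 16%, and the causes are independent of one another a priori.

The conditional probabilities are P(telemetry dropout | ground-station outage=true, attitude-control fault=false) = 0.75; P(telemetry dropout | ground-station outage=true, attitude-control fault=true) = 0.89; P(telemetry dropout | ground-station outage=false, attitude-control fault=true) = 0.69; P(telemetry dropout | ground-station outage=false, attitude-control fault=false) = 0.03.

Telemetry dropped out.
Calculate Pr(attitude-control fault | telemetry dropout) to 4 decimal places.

P(telemetry dropout) = 0.03×0.82×0.84 + 0.69×0.82×0.16 + 0.75×0.18×0.84 + 0.89×0.18×0.16 = 0.020664 + 0.090528 + 0.113400 + 0.025632 = 0.250224
Of this, 0.116160 comes from 0.090528 + 0.025632 (the attitude-control fault=true cases).
P(attitude-control fault | telemetry dropout) = 0.116160 / 0.250224 ≈ 0.4642

Pr(attitude-control fault | telemetry dropout) ≈ 0.4642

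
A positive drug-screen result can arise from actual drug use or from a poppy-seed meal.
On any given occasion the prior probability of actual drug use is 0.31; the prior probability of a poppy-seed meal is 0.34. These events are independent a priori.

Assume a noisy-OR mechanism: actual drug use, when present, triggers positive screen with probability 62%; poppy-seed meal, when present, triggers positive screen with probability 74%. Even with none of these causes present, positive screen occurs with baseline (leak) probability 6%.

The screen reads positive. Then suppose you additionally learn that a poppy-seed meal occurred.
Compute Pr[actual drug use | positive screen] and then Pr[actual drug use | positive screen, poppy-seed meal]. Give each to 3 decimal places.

Under noisy-OR, P(positive screen | causes) = 1 − (1−0.06)·∏(1−qᵢ) over the active causes.
Numerator (weight on configurations with actual drug use): 0.131517 + 0.095611 = 0.227128
Denominator P(positive screen): 0.06·0.69·0.66 + 0.7556·0.69·0.34 + 0.6428·0.31·0.66 + 0.907128·0.31·0.34 = 0.431716
Posterior = 0.227128 / 0.431716 ≈ 0.526

Now condition on the additional information:
Enumerate both values of actual drug use and weight by the priors:
  P(positive screen | poppy-seed meal) = 0.7556×0.69 + 0.907128×0.31
        = 0.521364 + 0.281210 = 0.802574
Configurations with actual drug use contribute 0.281210, so
  P(actual drug use | positive screen, poppy-seed meal) = 0.281210 / 0.802574 ≈ 0.350

Pr[actual drug use | positive screen] ≈ 0.526; Pr[actual drug use | positive screen, poppy-seed meal] ≈ 0.350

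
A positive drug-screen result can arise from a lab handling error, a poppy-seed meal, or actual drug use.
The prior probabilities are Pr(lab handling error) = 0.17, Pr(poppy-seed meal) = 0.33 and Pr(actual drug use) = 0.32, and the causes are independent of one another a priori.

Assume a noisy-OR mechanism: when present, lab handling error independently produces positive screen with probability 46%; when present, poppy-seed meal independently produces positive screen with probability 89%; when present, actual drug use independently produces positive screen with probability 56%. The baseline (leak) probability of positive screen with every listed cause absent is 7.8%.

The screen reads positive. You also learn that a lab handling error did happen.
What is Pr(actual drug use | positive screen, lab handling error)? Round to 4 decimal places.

Pr(actual drug use | positive screen, lab handling error) ≈ 0.3802

Under noisy-OR, P(positive screen | causes) = 1 − (1−0.078)·∏(1−qᵢ) over the active causes.
P(positive screen | lab handling error) = 0.50212·0.67·0.68 + 0.780933·0.67·0.32 + 0.945233·0.33·0.68 + 0.975903·0.33·0.32 = 0.228766 + 0.167432 + 0.212110 + 0.103055 = 0.711363
The actual drug use-present share is 0.167432 + 0.103055 = 0.270487.
P(actual drug use | positive screen, lab handling error) = 0.270487 / 0.711363 ≈ 0.3802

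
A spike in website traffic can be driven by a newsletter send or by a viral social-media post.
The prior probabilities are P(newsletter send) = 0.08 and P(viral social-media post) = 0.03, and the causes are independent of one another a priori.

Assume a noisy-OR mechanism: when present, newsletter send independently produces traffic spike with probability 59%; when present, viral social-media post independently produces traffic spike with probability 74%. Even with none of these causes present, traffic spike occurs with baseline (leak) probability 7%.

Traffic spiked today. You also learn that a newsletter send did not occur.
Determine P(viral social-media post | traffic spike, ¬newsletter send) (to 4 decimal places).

P(viral social-media post | traffic spike, ¬newsletter send) ≈ 0.2509

Under noisy-OR, P(traffic spike | causes) = 1 − (1−0.07)·∏(1−qᵢ) over the active causes.
P(traffic spike | ¬newsletter send) = 0.07×0.97 + 0.7582×0.03 = 0.067900 + 0.022746 = 0.090646
Restricting to configurations with viral social-media post present: 0.7582×0.03 = 0.022746.
P(viral social-media post | traffic spike, ¬newsletter send) = 0.022746 / 0.090646 ≈ 0.2509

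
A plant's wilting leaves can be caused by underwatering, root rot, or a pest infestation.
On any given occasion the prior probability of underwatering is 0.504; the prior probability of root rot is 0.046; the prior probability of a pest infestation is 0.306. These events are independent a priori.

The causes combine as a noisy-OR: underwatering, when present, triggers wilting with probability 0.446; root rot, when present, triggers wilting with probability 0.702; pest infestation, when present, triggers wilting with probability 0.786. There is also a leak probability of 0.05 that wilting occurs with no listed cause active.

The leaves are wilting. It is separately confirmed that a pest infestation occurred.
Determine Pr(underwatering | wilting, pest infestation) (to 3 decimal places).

Pr(underwatering | wilting, pest infestation) ≈ 0.530

Under noisy-OR, P(wilting | causes) = 1 − (1−0.05)·∏(1−qᵢ) over the active causes.
P(wilting | pest infestation) = 0.7967·0.496·0.954 + 0.939417·0.496·0.046 + 0.887372·0.504·0.954 + 0.966437·0.504·0.046 = 0.376986 + 0.021434 + 0.426663 + 0.022406 = 0.847489
The underwatering-present share is 0.426663 + 0.022406 = 0.449069.
Hence the posterior is 0.449069/0.847489 ≈ 0.530.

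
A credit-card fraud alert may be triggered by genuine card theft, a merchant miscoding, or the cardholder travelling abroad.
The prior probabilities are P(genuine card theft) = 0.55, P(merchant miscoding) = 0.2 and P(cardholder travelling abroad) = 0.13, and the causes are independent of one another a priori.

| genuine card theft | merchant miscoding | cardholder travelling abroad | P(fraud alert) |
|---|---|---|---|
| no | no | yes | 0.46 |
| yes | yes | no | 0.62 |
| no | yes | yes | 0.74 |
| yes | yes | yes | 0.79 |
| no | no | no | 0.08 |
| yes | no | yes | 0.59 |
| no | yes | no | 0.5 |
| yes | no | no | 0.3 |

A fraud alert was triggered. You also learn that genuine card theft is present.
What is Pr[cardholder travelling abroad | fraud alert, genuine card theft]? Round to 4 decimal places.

Pr[cardholder travelling abroad | fraud alert, genuine card theft] ≈ 0.2055

Weight on cardholder travelling abroad=true, given the evidence: 0.061360 + 0.020540 = 0.081900
Denominator P(fraud alert | genuine card theft): 0.3×0.8×0.87 + 0.59×0.8×0.13 + 0.62×0.2×0.87 + 0.79×0.2×0.13 = 0.398580
P(cardholder travelling abroad | fraud alert, genuine card theft) = 0.081900/0.398580 ≈ 0.2055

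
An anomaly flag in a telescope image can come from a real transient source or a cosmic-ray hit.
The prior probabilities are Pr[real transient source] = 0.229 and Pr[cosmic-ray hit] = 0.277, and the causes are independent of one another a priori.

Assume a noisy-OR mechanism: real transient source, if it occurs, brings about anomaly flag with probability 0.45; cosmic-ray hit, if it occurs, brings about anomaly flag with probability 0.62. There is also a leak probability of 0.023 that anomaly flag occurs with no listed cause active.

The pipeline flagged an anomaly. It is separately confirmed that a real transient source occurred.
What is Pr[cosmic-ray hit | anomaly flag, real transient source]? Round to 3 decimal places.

Pr[cosmic-ray hit | anomaly flag, real transient source] ≈ 0.397

Under noisy-OR, P(anomaly flag | causes) = 1 − (1−0.023)·∏(1−qᵢ) over the active causes.
P(anomaly flag | real transient source) = 0.46265*0.723 + 0.795807*0.277 = 0.334496 + 0.220439 = 0.554935
Restricting to configurations with cosmic-ray hit present: 0.795807*0.277 = 0.220439.
Hence the posterior is 0.220439/0.554935 ≈ 0.397.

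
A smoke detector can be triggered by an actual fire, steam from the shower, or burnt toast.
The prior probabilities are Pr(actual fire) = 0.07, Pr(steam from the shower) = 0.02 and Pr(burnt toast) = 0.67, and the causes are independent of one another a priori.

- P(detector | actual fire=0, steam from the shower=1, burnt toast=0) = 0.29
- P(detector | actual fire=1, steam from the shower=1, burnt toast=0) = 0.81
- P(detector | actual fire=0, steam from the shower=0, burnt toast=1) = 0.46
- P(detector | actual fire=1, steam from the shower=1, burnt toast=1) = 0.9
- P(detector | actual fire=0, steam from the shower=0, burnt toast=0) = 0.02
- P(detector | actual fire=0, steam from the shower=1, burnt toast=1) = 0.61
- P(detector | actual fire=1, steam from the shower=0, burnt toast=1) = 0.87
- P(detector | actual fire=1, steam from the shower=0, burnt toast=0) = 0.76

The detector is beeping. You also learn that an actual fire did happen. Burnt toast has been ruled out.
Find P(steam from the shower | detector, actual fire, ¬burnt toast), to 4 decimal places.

P(steam from the shower | detector, actual fire, ¬burnt toast) ≈ 0.0213

Numerator (weight on configurations with steam from the shower): 0.81×0.02 = 0.016200
Denominator P(detector | actual fire, ¬burnt toast): 0.76×0.98 + 0.81×0.02 = 0.761000
Posterior = 0.016200 / 0.761000 ≈ 0.0213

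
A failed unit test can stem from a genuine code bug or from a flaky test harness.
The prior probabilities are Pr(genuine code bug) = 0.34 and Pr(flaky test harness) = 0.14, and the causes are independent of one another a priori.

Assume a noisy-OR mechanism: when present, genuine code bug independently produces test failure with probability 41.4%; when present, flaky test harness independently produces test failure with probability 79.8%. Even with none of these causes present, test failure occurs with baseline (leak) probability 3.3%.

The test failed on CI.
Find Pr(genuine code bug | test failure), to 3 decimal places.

Pr(genuine code bug | test failure) ≈ 0.645

Under noisy-OR, P(test failure | causes) = 1 − (1−0.033)·∏(1−qᵢ) over the active causes.
P(test failure) = 0.033·0.66·0.86 + 0.804666·0.66·0.14 + 0.433338·0.34·0.86 + 0.885534·0.34·0.14 = 0.018731 + 0.074351 + 0.126708 + 0.042151 = 0.261941
The genuine code bug-present share is 0.126708 + 0.042151 = 0.168859.
Hence the posterior is 0.168859/0.261941 ≈ 0.645.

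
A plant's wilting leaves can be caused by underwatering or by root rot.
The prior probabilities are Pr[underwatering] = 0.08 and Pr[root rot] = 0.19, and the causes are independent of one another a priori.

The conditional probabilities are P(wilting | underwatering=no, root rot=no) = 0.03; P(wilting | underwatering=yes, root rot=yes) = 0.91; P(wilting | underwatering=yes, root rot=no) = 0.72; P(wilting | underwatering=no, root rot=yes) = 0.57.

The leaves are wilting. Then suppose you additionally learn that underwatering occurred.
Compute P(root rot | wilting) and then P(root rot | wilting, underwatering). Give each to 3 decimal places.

By total probability over the 4 (underwatering, root rot) configurations:
  P(wilting) = 0.03·0.92·0.81 + 0.57·0.92·0.19 + 0.72·0.08·0.81 + 0.91·0.08·0.19
        = 0.022356 + 0.099636 + 0.046656 + 0.013832 = 0.182480
The terms with root rot present sum to 0.113468, so
  P(root rot | wilting) = 0.113468 / 0.182480 ≈ 0.622

Now also conditioning on underwatering=true:
P(wilting | underwatering) = 0.72*0.81 + 0.91*0.19 = 0.583200 + 0.172900 = 0.756100
The root rot-present share is 0.91*0.19 = 0.172900.
P(root rot | wilting, underwatering) = 0.172900 / 0.756100 ≈ 0.229
The drop from 0.622 to 0.229 is the explaining-away (discounting) effect.

P(root rot | wilting) ≈ 0.622; P(root rot | wilting, underwatering) ≈ 0.229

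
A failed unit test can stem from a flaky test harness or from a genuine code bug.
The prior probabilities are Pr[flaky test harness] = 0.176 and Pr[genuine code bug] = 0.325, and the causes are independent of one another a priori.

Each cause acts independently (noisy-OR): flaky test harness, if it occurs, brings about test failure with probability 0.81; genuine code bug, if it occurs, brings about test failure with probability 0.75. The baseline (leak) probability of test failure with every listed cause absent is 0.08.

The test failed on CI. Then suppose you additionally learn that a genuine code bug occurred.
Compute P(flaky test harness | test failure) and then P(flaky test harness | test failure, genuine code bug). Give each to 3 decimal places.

Under noisy-OR, P(test failure | causes) = 1 − (1−0.08)·∏(1−qᵢ) over the active causes.
P(test failure) = 0.08·0.824·0.675 + 0.77·0.824·0.325 + 0.8252·0.176·0.675 + 0.9563·0.176·0.325 = 0.044496 + 0.206206 + 0.098034 + 0.054700 = 0.403436
Restricting to configurations with flaky test harness present: 0.098034 + 0.054700 = 0.152734.
So P(flaky test harness | test failure) = 0.152734/0.403436 ≈ 0.379.

With the extra evidence:
For the numerator, keep only flaky test harness=true terms: 0.9563·0.176 = 0.168309
Denominator P(test failure | genuine code bug): 0.77·0.824 + 0.9563·0.176 = 0.802789
Posterior = 0.168309 / 0.802789 ≈ 0.210

P(flaky test harness | test failure) ≈ 0.379; P(flaky test harness | test failure, genuine code bug) ≈ 0.210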